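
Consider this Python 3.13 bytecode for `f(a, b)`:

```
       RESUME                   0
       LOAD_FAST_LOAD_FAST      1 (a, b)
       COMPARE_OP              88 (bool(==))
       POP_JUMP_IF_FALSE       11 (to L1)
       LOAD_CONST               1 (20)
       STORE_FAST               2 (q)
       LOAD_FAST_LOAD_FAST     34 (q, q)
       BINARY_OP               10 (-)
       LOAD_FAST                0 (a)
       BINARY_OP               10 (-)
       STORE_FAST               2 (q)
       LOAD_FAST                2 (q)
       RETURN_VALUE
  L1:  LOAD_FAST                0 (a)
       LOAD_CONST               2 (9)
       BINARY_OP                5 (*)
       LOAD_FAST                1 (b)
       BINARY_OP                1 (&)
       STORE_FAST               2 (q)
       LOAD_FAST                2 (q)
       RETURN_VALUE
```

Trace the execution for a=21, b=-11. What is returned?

LOAD_FAST_LOAD_FAST a,b → push 21,-11. Stack: [21, -11]
COMPARE_OP bool(==) → 21 vs -11 = False. Stack: [False]
POP_JUMP_IF_FALSE → pop False; jump. Stack: []
LOAD_FAST a → push 21. Stack: [21]
LOAD_CONST → push 9. Stack: [21, 9]
BINARY_OP * → 21 * 9 = 189. Stack: [189]
LOAD_FAST b → push -11. Stack: [189, -11]
BINARY_OP & → 189 & -11 = 181. Stack: [181]
STORE_FAST q → q=181. Stack: []
LOAD_FAST q → push 181. Stack: [181]
RETURN_VALUE → return 181.

181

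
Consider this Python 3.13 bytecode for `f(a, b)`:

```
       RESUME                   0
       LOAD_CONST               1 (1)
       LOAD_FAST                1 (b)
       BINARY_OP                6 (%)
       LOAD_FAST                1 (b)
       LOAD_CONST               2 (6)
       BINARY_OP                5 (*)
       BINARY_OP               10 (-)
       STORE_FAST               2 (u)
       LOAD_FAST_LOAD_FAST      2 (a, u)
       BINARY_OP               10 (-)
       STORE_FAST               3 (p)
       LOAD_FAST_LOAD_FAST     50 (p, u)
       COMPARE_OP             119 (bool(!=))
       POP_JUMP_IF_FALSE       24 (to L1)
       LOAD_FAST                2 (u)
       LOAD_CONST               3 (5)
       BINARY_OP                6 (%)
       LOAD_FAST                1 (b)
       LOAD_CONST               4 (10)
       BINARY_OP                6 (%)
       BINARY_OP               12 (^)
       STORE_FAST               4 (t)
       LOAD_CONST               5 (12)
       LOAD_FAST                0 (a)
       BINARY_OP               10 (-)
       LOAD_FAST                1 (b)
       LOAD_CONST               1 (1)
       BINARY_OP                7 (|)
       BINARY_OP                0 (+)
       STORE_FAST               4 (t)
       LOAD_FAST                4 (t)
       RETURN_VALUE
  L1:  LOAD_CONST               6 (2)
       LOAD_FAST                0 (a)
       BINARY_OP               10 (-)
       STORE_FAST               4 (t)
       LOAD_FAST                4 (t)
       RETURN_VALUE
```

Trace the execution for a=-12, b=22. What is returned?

LOAD_CONST → push 1. Stack: [1]
LOAD_FAST b → push 22. Stack: [1, 22]
BINARY_OP % → 1 % 22 = 1. Stack: [1]
LOAD_FAST b → push 22. Stack: [1, 22]
LOAD_CONST → push 6. Stack: [1, 22, 6]
BINARY_OP * → 22 * 6 = 132. Stack: [1, 132]
BINARY_OP - → 1 - 132 = -131. Stack: [-131]
STORE_FAST u → u=-131. Stack: []
LOAD_FAST_LOAD_FAST a,u → push -12,-131. Stack: [-12, -131]
BINARY_OP - → -12 - -131 = 119. Stack: [119]
STORE_FAST p → p=119. Stack: []
LOAD_FAST_LOAD_FAST p,u → push 119,-131. Stack: [119, -131]
COMPARE_OP bool(!=) → 119 vs -131 = True. Stack: [True]
POP_JUMP_IF_FALSE → pop True; no jump. Stack: []
LOAD_FAST u → push -131. Stack: [-131]
LOAD_CONST → push 5. Stack: [-131, 5]
BINARY_OP % → -131 % 5 = 4. Stack: [4]
LOAD_FAST b → push 22. Stack: [4, 22]
LOAD_CONST → push 10. Stack: [4, 22, 10]
BINARY_OP % → 22 % 10 = 2. Stack: [4, 2]
BINARY_OP ^ → 4 ^ 2 = 6. Stack: [6]
STORE_FAST t → t=6. Stack: []
LOAD_CONST → push 12. Stack: [12]
LOAD_FAST a → push -12. Stack: [12, -12]
BINARY_OP - → 12 - -12 = 24. Stack: [24]
LOAD_FAST b → push 22. Stack: [24, 22]
LOAD_CONST → push 1. Stack: [24, 22, 1]
BINARY_OP | → 22 | 1 = 23. Stack: [24, 23]
BINARY_OP + → 24 + 23 = 47. Stack: [47]
STORE_FAST t → t=47. Stack: []
LOAD_FAST t → push 47. Stack: [47]
RETURN_VALUE → return 47.

47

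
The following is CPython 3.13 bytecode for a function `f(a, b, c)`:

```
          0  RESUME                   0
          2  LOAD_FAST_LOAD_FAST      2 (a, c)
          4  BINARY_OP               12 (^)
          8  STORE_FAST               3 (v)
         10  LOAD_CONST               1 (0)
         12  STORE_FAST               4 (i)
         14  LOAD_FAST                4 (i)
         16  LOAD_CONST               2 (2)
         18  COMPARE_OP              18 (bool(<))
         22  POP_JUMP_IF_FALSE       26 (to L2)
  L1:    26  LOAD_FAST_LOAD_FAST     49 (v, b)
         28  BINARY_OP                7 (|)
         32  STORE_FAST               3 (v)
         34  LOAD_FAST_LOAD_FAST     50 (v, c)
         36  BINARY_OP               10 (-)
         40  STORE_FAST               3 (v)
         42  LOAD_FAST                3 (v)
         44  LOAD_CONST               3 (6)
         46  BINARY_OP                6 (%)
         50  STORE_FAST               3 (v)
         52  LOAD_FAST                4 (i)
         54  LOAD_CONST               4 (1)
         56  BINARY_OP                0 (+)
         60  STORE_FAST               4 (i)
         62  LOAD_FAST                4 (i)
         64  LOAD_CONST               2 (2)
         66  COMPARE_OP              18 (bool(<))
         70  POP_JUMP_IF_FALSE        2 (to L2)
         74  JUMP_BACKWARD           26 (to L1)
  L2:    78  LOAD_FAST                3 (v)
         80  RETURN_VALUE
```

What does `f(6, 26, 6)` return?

LOAD_FAST_LOAD_FAST a,c → push 6,6. Stack: [6, 6]
BINARY_OP ^ → 6 ^ 6 = 0. Stack: [0]
STORE_FAST v → v=0. Stack: []
LOAD_CONST → push 0. Stack: [0]
STORE_FAST i → i=0. Stack: []
LOAD_FAST i → push 0. Stack: [0]
LOAD_CONST → push 2. Stack: [0, 2]
COMPARE_OP bool(<) → 0 vs 2 = True. Stack: [True]
POP_JUMP_IF_FALSE → pop True; no jump. Stack: []
LOAD_FAST_LOAD_FAST v,b → push 0,26. Stack: [0, 26]
BINARY_OP | → 0 | 26 = 26. Stack: [26]
STORE_FAST v → v=26. Stack: []
LOAD_FAST_LOAD_FAST v,c → push 26,6. Stack: [26, 6]
BINARY_OP - → 26 - 6 = 20. Stack: [20]
STORE_FAST v → v=20. Stack: []
LOAD_FAST v → push 20. Stack: [20]
LOAD_CONST → push 6. Stack: [20, 6]
BINARY_OP % → 20 % 6 = 2. Stack: [2]
STORE_FAST v → v=2. Stack: []
LOAD_FAST i → push 0. Stack: [0]
LOAD_CONST → push 1. Stack: [0, 1]
BINARY_OP + → 0 + 1 = 1. Stack: [1]
STORE_FAST i → i=1. Stack: []
LOAD_FAST i → push 1. Stack: [1]
LOAD_CONST → push 2. Stack: [1, 2]
COMPARE_OP bool(<) → 1 vs 2 = True. Stack: [True]
POP_JUMP_IF_FALSE → pop True; no jump. Stack: []
LOAD_FAST_LOAD_FAST v,b → push 2,26. Stack: [2, 26]
BINARY_OP | → 2 | 26 = 26. Stack: [26]
STORE_FAST v → v=26. Stack: []
LOAD_FAST_LOAD_FAST v,c → push 26,6. Stack: [26, 6]
BINARY_OP - → 26 - 6 = 20. Stack: [20]
STORE_FAST v → v=20. Stack: []
LOAD_FAST v → push 20. Stack: [20]
LOAD_CONST → push 6. Stack: [20, 6]
BINARY_OP % → 20 % 6 = 2. Stack: [2]
STORE_FAST v → v=2. Stack: []
LOAD_FAST i → push 1. Stack: [1]
LOAD_CONST → push 1. Stack: [1, 1]
BINARY_OP + → 1 + 1 = 2. Stack: [2]
STORE_FAST i → i=2. Stack: []
LOAD_FAST i → push 2. Stack: [2]
LOAD_CONST → push 2. Stack: [2, 2]
COMPARE_OP bool(<) → 2 vs 2 = False. Stack: [False]
POP_JUMP_IF_FALSE → pop False; jump. Stack: []
LOAD_FAST v → push 2. Stack: [2]
RETURN_VALUE → return 2.

2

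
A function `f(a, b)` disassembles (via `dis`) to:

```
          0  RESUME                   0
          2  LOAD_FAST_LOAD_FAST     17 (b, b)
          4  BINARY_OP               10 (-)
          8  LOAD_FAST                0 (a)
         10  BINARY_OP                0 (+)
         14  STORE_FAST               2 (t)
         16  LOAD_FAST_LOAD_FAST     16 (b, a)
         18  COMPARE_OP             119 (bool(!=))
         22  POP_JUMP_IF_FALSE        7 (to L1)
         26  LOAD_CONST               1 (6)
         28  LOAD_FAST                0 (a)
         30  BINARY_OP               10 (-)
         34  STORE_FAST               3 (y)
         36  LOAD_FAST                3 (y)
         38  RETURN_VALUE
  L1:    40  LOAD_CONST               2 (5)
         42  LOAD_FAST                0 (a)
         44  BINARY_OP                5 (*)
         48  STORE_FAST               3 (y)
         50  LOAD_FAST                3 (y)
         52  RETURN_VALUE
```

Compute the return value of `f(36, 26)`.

LOAD_FAST_LOAD_FAST b,b → push 26,26. Stack: [26, 26]
BINARY_OP - → 26 - 26 = 0. Stack: [0]
LOAD_FAST a → push 36. Stack: [0, 36]
BINARY_OP + → 0 + 36 = 36. Stack: [36]
STORE_FAST t → t=36. Stack: []
LOAD_FAST_LOAD_FAST b,a → push 26,36. Stack: [26, 36]
COMPARE_OP bool(!=) → 26 vs 36 = True. Stack: [True]
POP_JUMP_IF_FALSE → pop True; no jump. Stack: []
LOAD_CONST → push 6. Stack: [6]
LOAD_FAST a → push 36. Stack: [6, 36]
BINARY_OP - → 6 - 36 = -30. Stack: [-30]
STORE_FAST y → y=-30. Stack: []
LOAD_FAST y → push -30. Stack: [-30]
RETURN_VALUE → return -30.

-30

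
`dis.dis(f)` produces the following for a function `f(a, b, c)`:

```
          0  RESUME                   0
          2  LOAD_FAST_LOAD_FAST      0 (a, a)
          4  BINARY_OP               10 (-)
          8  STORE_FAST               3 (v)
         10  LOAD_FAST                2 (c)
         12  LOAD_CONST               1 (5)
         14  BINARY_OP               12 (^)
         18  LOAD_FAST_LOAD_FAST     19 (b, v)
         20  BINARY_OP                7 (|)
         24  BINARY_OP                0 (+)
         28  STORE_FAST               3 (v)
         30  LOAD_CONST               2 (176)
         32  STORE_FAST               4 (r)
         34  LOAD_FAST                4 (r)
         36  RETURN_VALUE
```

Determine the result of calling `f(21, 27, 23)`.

LOAD_FAST_LOAD_FAST a,a → push 21,21. Stack: [21, 21]
BINARY_OP - → 21 - 21 = 0. Stack: [0]
STORE_FAST v → v=0. Stack: []
LOAD_FAST c → push 23. Stack: [23]
LOAD_CONST → push 5. Stack: [23, 5]
BINARY_OP ^ → 23 ^ 5 = 18. Stack: [18]
LOAD_FAST_LOAD_FAST b,v → push 27,0. Stack: [18, 27, 0]
BINARY_OP | → 27 | 0 = 27. Stack: [18, 27]
BINARY_OP + → 18 + 27 = 45. Stack: [45]
STORE_FAST v → v=45. Stack: []
LOAD_CONST → push 176. Stack: [176]
STORE_FAST r → r=176. Stack: []
LOAD_FAST r → push 176. Stack: [176]
RETURN_VALUE → return 176.

176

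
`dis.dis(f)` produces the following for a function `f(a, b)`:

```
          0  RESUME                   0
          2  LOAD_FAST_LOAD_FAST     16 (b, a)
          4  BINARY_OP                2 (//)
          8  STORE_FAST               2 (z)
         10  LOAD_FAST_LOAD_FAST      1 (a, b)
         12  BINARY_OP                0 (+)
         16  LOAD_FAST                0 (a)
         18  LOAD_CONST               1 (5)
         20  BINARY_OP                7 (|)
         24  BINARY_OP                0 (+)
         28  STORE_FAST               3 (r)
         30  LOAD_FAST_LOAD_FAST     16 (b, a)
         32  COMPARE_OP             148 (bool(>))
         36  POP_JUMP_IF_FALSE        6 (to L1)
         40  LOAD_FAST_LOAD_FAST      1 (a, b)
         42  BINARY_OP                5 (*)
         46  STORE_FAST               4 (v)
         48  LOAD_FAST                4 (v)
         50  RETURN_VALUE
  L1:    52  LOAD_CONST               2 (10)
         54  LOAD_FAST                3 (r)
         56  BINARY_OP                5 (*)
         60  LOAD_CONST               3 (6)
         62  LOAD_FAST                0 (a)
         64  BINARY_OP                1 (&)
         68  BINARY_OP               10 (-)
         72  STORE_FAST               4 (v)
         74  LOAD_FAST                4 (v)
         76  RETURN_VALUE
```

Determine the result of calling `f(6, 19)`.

LOAD_FAST_LOAD_FAST b,a → push 19,6. Stack: [19, 6]
BINARY_OP // → 19 // 6 = 3. Stack: [3]
STORE_FAST z → z=3. Stack: []
LOAD_FAST_LOAD_FAST a,b → push 6,19. Stack: [6, 19]
BINARY_OP + → 6 + 19 = 25. Stack: [25]
LOAD_FAST a → push 6. Stack: [25, 6]
LOAD_CONST → push 5. Stack: [25, 6, 5]
BINARY_OP | → 6 | 5 = 7. Stack: [25, 7]
BINARY_OP + → 25 + 7 = 32. Stack: [32]
STORE_FAST r → r=32. Stack: []
LOAD_FAST_LOAD_FAST b,a → push 19,6. Stack: [19, 6]
COMPARE_OP bool(>) → 19 vs 6 = True. Stack: [True]
POP_JUMP_IF_FALSE → pop True; no jump. Stack: []
LOAD_FAST_LOAD_FAST a,b → push 6,19. Stack: [6, 19]
BINARY_OP * → 6 * 19 = 114. Stack: [114]
STORE_FAST v → v=114. Stack: []
LOAD_FAST v → push 114. Stack: [114]
RETURN_VALUE → return 114.

114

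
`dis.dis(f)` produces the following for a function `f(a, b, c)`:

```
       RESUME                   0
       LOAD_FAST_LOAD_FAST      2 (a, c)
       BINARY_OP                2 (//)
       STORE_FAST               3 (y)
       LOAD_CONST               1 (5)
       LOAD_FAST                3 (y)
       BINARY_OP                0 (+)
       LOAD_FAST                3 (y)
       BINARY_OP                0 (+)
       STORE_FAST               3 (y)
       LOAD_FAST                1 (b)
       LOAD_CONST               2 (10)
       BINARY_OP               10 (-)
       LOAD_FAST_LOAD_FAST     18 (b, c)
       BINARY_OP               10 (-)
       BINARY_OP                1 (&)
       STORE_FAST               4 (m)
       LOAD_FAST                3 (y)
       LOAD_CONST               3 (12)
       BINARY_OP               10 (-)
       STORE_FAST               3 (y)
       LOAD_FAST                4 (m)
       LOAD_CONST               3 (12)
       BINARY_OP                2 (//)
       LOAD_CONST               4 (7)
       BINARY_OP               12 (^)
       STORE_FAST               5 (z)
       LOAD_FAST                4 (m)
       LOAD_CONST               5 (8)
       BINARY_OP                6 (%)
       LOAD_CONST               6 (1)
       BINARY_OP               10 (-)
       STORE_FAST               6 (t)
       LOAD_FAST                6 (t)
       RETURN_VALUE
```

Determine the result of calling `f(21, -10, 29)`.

-1

LOAD_FAST_LOAD_FAST a,c → push 21,29. Stack: [21, 29]
BINARY_OP // → 21 // 29 = 0. Stack: [0]
STORE_FAST y → y=0. Stack: []
LOAD_CONST → push 5. Stack: [5]
LOAD_FAST y → push 0. Stack: [5, 0]
BINARY_OP + → 5 + 0 = 5. Stack: [5]
LOAD_FAST y → push 0. Stack: [5, 0]
BINARY_OP + → 5 + 0 = 5. Stack: [5]
STORE_FAST y → y=5. Stack: []
LOAD_FAST b → push -10. Stack: [-10]
LOAD_CONST → push 10. Stack: [-10, 10]
BINARY_OP - → -10 - 10 = -20. Stack: [-20]
LOAD_FAST_LOAD_FAST b,c → push -10,29. Stack: [-20, -10, 29]
BINARY_OP - → -10 - 29 = -39. Stack: [-20, -39]
BINARY_OP & → -20 & -39 = -56. Stack: [-56]
STORE_FAST m → m=-56. Stack: []
LOAD_FAST y → push 5. Stack: [5]
LOAD_CONST → push 12. Stack: [5, 12]
BINARY_OP - → 5 - 12 = -7. Stack: [-7]
STORE_FAST y → y=-7. Stack: []
LOAD_FAST m → push -56. Stack: [-56]
LOAD_CONST → push 12. Stack: [-56, 12]
BINARY_OP // → -56 // 12 = -5. Stack: [-5]
LOAD_CONST → push 7. Stack: [-5, 7]
BINARY_OP ^ → -5 ^ 7 = -4. Stack: [-4]
STORE_FAST z → z=-4. Stack: []
LOAD_FAST m → push -56. Stack: [-56]
LOAD_CONST → push 8. Stack: [-56, 8]
BINARY_OP % → -56 % 8 = 0. Stack: [0]
LOAD_CONST → push 1. Stack: [0, 1]
BINARY_OP - → 0 - 1 = -1. Stack: [-1]
STORE_FAST t → t=-1. Stack: []
LOAD_FAST t → push -1. Stack: [-1]
RETURN_VALUE → return -1.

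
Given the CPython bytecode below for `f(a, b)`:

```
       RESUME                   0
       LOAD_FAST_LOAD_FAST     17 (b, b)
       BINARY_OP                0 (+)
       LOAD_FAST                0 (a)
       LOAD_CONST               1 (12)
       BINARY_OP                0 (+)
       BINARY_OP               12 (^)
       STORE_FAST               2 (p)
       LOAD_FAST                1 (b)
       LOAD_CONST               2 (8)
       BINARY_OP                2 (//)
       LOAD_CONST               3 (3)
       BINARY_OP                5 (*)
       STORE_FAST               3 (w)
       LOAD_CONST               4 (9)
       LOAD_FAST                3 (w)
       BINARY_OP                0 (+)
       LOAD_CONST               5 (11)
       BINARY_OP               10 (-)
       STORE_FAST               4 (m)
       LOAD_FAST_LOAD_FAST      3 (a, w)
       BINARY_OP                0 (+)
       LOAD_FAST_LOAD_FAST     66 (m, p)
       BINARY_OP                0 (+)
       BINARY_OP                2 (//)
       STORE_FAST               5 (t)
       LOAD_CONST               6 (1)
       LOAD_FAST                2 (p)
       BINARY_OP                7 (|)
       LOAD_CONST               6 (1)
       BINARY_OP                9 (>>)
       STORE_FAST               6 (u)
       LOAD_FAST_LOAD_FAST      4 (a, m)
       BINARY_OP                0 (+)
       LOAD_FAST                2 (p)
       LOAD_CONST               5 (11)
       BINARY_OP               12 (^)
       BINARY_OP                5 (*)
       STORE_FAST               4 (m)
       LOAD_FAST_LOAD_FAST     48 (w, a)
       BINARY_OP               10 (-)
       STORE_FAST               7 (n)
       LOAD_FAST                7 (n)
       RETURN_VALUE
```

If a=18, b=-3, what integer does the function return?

LOAD_FAST_LOAD_FAST b,b → push -3,-3. Stack: [-3, -3]
BINARY_OP + → -3 + -3 = -6. Stack: [-6]
LOAD_FAST a → push 18. Stack: [-6, 18]
LOAD_CONST → push 12. Stack: [-6, 18, 12]
BINARY_OP + → 18 + 12 = 30. Stack: [-6, 30]
BINARY_OP ^ → -6 ^ 30 = -28. Stack: [-28]
STORE_FAST p → p=-28. Stack: []
LOAD_FAST b → push -3. Stack: [-3]
LOAD_CONST → push 8. Stack: [-3, 8]
BINARY_OP // → -3 // 8 = -1. Stack: [-1]
LOAD_CONST → push 3. Stack: [-1, 3]
BINARY_OP * → -1 * 3 = -3. Stack: [-3]
STORE_FAST w → w=-3. Stack: []
LOAD_CONST → push 9. Stack: [9]
LOAD_FAST w → push -3. Stack: [9, -3]
BINARY_OP + → 9 + -3 = 6. Stack: [6]
LOAD_CONST → push 11. Stack: [6, 11]
BINARY_OP - → 6 - 11 = -5. Stack: [-5]
STORE_FAST m → m=-5. Stack: []
LOAD_FAST_LOAD_FAST a,w → push 18,-3. Stack: [18, -3]
BINARY_OP + → 18 + -3 = 15. Stack: [15]
LOAD_FAST_LOAD_FAST m,p → push -5,-28. Stack: [15, -5, -28]
BINARY_OP + → -5 + -28 = -33. Stack: [15, -33]
BINARY_OP // → 15 // -33 = -1. Stack: [-1]
STORE_FAST t → t=-1. Stack: []
LOAD_CONST → push 1. Stack: [1]
LOAD_FAST p → push -28. Stack: [1, -28]
BINARY_OP | → 1 | -28 = -27. Stack: [-27]
LOAD_CONST → push 1. Stack: [-27, 1]
BINARY_OP >> → -27 >> 1 = -14. Stack: [-14]
STORE_FAST u → u=-14. Stack: []
LOAD_FAST_LOAD_FAST a,m → push 18,-5. Stack: [18, -5]
BINARY_OP + → 18 + -5 = 13. Stack: [13]
LOAD_FAST p → push -28. Stack: [13, -28]
LOAD_CONST → push 11. Stack: [13, -28, 11]
BINARY_OP ^ → -28 ^ 11 = -17. Stack: [13, -17]
BINARY_OP * → 13 * -17 = -221. Stack: [-221]
STORE_FAST m → m=-221. Stack: []
LOAD_FAST_LOAD_FAST w,a → push -3,18. Stack: [-3, 18]
BINARY_OP - → -3 - 18 = -21. Stack: [-21]
STORE_FAST n → n=-21. Stack: []
LOAD_FAST n → push -21. Stack: [-21]
RETURN_VALUE → return -21.

-21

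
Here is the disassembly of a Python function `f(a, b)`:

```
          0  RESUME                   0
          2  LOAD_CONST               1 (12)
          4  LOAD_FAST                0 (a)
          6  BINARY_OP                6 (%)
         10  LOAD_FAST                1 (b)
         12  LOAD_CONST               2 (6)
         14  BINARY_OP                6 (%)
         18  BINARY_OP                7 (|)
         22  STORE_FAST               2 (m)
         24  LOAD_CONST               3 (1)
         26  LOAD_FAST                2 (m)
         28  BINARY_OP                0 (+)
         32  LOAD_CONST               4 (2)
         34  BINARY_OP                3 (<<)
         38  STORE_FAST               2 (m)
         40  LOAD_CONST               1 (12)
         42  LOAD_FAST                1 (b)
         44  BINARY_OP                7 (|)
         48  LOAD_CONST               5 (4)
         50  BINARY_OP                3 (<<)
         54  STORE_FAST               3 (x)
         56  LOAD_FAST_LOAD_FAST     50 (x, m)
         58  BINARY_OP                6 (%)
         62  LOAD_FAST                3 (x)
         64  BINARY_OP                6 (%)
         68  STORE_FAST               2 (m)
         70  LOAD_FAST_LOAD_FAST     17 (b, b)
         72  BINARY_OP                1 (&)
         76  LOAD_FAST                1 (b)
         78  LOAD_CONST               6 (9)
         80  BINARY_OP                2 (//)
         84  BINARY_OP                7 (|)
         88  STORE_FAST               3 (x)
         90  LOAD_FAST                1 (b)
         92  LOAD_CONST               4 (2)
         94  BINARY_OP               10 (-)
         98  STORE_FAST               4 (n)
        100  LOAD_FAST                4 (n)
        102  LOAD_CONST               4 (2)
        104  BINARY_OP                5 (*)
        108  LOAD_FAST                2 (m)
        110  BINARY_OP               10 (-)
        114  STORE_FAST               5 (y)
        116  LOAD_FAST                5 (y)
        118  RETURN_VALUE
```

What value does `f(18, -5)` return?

LOAD_CONST → push 12. Stack: [12]
LOAD_FAST a → push 18. Stack: [12, 18]
BINARY_OP % → 12 % 18 = 12. Stack: [12]
LOAD_FAST b → push -5. Stack: [12, -5]
LOAD_CONST → push 6. Stack: [12, -5, 6]
BINARY_OP % → -5 % 6 = 1. Stack: [12, 1]
BINARY_OP | → 12 | 1 = 13. Stack: [13]
STORE_FAST m → m=13. Stack: []
LOAD_CONST → push 1. Stack: [1]
LOAD_FAST m → push 13. Stack: [1, 13]
BINARY_OP + → 1 + 13 = 14. Stack: [14]
LOAD_CONST → push 2. Stack: [14, 2]
BINARY_OP << → 14 << 2 = 56. Stack: [56]
STORE_FAST m → m=56. Stack: []
LOAD_CONST → push 12. Stack: [12]
LOAD_FAST b → push -5. Stack: [12, -5]
BINARY_OP | → 12 | -5 = -1. Stack: [-1]
LOAD_CONST → push 4. Stack: [-1, 4]
BINARY_OP << → -1 << 4 = -16. Stack: [-16]
STORE_FAST x → x=-16. Stack: []
LOAD_FAST_LOAD_FAST x,m → push -16,56. Stack: [-16, 56]
BINARY_OP % → -16 % 56 = 40. Stack: [40]
LOAD_FAST x → push -16. Stack: [40, -16]
BINARY_OP % → 40 % -16 = -8. Stack: [-8]
STORE_FAST m → m=-8. Stack: []
LOAD_FAST_LOAD_FAST b,b → push -5,-5. Stack: [-5, -5]
BINARY_OP & → -5 & -5 = -5. Stack: [-5]
LOAD_FAST b → push -5. Stack: [-5, -5]
LOAD_CONST → push 9. Stack: [-5, -5, 9]
BINARY_OP // → -5 // 9 = -1. Stack: [-5, -1]
BINARY_OP | → -5 | -1 = -1. Stack: [-1]
STORE_FAST x → x=-1. Stack: []
LOAD_FAST b → push -5. Stack: [-5]
LOAD_CONST → push 2. Stack: [-5, 2]
BINARY_OP - → -5 - 2 = -7. Stack: [-7]
STORE_FAST n → n=-7. Stack: []
LOAD_FAST n → push -7. Stack: [-7]
LOAD_CONST → push 2. Stack: [-7, 2]
BINARY_OP * → -7 * 2 = -14. Stack: [-14]
LOAD_FAST m → push -8. Stack: [-14, -8]
BINARY_OP - → -14 - -8 = -6. Stack: [-6]
STORE_FAST y → y=-6. Stack: []
LOAD_FAST y → push -6. Stack: [-6]
RETURN_VALUE → return -6.

-6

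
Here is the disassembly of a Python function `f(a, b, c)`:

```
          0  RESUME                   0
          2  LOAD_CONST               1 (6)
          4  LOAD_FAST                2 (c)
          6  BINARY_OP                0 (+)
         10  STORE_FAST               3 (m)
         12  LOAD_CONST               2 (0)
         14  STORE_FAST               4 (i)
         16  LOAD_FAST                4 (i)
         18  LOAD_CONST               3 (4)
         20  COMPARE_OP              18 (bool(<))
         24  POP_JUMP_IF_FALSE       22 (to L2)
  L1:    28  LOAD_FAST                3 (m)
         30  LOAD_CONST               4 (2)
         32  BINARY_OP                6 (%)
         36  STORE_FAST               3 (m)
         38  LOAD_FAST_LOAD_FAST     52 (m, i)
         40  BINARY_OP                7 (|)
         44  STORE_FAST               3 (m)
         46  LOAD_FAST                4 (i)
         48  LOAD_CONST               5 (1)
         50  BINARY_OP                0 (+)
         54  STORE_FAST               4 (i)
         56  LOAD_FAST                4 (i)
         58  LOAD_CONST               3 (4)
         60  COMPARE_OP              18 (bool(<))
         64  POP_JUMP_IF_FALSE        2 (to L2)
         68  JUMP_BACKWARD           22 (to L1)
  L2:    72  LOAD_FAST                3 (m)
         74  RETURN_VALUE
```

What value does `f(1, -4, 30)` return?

LOAD_CONST → push 6
LOAD_FAST c → push 30
BINARY_OP + → 6 + 30 = 36
STORE_FAST m → m=36
LOAD_CONST → push 0
STORE_FAST i → i=0
LOAD_FAST i → push 0
LOAD_CONST → push 4
COMPARE_OP bool(<) → 0 vs 4 = True
POP_JUMP_IF_FALSE → pop True; no jump
LOAD_FAST m → push 36
LOAD_CONST → push 2
BINARY_OP % → 36 % 2 = 0
STORE_FAST m → m=0
LOAD_FAST_LOAD_FAST m,i → push 0,0
BINARY_OP | → 0 | 0 = 0
STORE_FAST m → m=0
LOAD_FAST i → push 0
LOAD_CONST → push 1
BINARY_OP + → 0 + 1 = 1
STORE_FAST i → i=1
LOAD_FAST i → push 1
LOAD_CONST → push 4
COMPARE_OP bool(<) → 1 vs 4 = True
POP_JUMP_IF_FALSE → pop True; no jump
LOAD_FAST m → push 0
LOAD_CONST → push 2
BINARY_OP % → 0 % 2 = 0
STORE_FAST m → m=0
LOAD_FAST_LOAD_FAST m,i → push 0,1
BINARY_OP | → 0 | 1 = 1
STORE_FAST m → m=1
LOAD_FAST i → push 1
LOAD_CONST → push 1
BINARY_OP + → 1 + 1 = 2
STORE_FAST i → i=2
LOAD_FAST i → push 2
LOAD_CONST → push 4
COMPARE_OP bool(<) → 2 vs 4 = True
POP_JUMP_IF_FALSE → pop True; no jump
LOAD_FAST m → push 1
LOAD_CONST → push 2
BINARY_OP % → 1 % 2 = 1
STORE_FAST m → m=1
LOAD_FAST_LOAD_FAST m,i → push 1,2
BINARY_OP | → 1 | 2 = 3
STORE_FAST m → m=3
LOAD_FAST i → push 2
LOAD_CONST → push 1
BINARY_OP + → 2 + 1 = 3
STORE_FAST i → i=3
LOAD_FAST i → push 3
LOAD_CONST → push 4
COMPARE_OP bool(<) → 3 vs 4 = True
POP_JUMP_IF_FALSE → pop True; no jump
LOAD_FAST m → push 3
LOAD_CONST → push 2
BINARY_OP % → 3 % 2 = 1
STORE_FAST m → m=1
LOAD_FAST_LOAD_FAST m,i → push 1,3
BINARY_OP | → 1 | 3 = 3
STORE_FAST m → m=3
LOAD_FAST i → push 3
LOAD_CONST → push 1
BINARY_OP + → 3 + 1 = 4
STORE_FAST i → i=4
LOAD_FAST i → push 4
LOAD_CONST → push 4
COMPARE_OP bool(<) → 4 vs 4 = False
POP_JUMP_IF_FALSE → pop False; jump
LOAD_FAST m → push 3
RETURN_VALUE → return 3.

3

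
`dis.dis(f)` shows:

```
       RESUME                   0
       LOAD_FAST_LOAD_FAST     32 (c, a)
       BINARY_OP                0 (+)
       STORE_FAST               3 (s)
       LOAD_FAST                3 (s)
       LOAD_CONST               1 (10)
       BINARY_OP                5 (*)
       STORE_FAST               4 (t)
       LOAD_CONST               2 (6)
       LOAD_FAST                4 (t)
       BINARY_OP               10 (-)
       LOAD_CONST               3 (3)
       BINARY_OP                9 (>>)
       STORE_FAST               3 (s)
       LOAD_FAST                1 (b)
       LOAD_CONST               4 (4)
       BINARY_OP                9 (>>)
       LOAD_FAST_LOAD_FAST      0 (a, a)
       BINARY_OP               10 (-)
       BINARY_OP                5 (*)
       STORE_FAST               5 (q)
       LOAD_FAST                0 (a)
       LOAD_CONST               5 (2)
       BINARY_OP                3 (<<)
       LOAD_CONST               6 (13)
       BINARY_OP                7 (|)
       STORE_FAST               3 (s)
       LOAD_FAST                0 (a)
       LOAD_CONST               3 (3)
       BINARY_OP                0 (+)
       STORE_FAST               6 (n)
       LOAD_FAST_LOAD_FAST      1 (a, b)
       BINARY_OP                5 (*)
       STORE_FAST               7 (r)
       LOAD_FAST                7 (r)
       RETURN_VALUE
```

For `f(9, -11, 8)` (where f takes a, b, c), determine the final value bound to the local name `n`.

LOAD_FAST_LOAD_FAST c,a → push 8,9. Stack: [8, 9]
BINARY_OP + → 8 + 9 = 17. Stack: [17]
STORE_FAST s → s=17. Stack: []
LOAD_FAST s → push 17. Stack: [17]
LOAD_CONST → push 10. Stack: [17, 10]
BINARY_OP * → 17 * 10 = 170. Stack: [170]
STORE_FAST t → t=170. Stack: []
LOAD_CONST → push 6. Stack: [6]
LOAD_FAST t → push 170. Stack: [6, 170]
BINARY_OP - → 6 - 170 = -164. Stack: [-164]
LOAD_CONST → push 3. Stack: [-164, 3]
BINARY_OP >> → -164 >> 3 = -21. Stack: [-21]
STORE_FAST s → s=-21. Stack: []
LOAD_FAST b → push -11. Stack: [-11]
LOAD_CONST → push 4. Stack: [-11, 4]
BINARY_OP >> → -11 >> 4 = -1. Stack: [-1]
LOAD_FAST_LOAD_FAST a,a → push 9,9. Stack: [-1, 9, 9]
BINARY_OP - → 9 - 9 = 0. Stack: [-1, 0]
BINARY_OP * → -1 * 0 = 0. Stack: [0]
STORE_FAST q → q=0. Stack: []
LOAD_FAST a → push 9. Stack: [9]
LOAD_CONST → push 2. Stack: [9, 2]
BINARY_OP << → 9 << 2 = 36. Stack: [36]
LOAD_CONST → push 13. Stack: [36, 13]
BINARY_OP | → 36 | 13 = 45. Stack: [45]
STORE_FAST s → s=45. Stack: []
LOAD_FAST a → push 9. Stack: [9]
LOAD_CONST → push 3. Stack: [9, 3]
BINARY_OP + → 9 + 3 = 12. Stack: [12]
STORE_FAST n → n=12. Stack: []
LOAD_FAST_LOAD_FAST a,b → push 9,-11. Stack: [9, -11]
BINARY_OP * → 9 * -11 = -99. Stack: [-99]
STORE_FAST r → r=-99. Stack: []
LOAD_FAST r → push -99. Stack: [-99]
RETURN_VALUE → return -99.

12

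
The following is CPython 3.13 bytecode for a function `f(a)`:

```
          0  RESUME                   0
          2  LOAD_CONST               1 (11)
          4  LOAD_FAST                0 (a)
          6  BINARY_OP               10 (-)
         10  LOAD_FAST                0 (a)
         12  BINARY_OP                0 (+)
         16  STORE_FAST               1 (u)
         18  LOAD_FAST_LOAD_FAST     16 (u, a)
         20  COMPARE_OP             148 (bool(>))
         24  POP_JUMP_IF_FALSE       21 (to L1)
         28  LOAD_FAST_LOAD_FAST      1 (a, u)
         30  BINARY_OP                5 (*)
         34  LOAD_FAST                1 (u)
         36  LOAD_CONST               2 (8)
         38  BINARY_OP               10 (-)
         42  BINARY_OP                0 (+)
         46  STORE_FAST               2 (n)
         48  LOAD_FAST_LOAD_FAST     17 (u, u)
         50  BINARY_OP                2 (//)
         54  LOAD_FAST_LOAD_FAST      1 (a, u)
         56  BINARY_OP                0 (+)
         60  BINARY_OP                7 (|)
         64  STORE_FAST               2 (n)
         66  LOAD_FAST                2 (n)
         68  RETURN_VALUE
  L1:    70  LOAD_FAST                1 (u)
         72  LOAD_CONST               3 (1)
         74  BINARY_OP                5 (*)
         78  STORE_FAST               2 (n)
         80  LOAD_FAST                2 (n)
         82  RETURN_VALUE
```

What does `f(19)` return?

LOAD_CONST → push 11. Stack: [11]
LOAD_FAST a → push 19. Stack: [11, 19]
BINARY_OP - → 11 - 19 = -8. Stack: [-8]
LOAD_FAST a → push 19. Stack: [-8, 19]
BINARY_OP + → -8 + 19 = 11. Stack: [11]
STORE_FAST u → u=11. Stack: []
LOAD_FAST_LOAD_FAST u,a → push 11,19. Stack: [11, 19]
COMPARE_OP bool(>) → 11 vs 19 = False. Stack: [False]
POP_JUMP_IF_FALSE → pop False; jump. Stack: []
LOAD_FAST u → push 11. Stack: [11]
LOAD_CONST → push 1. Stack: [11, 1]
BINARY_OP * → 11 * 1 = 11. Stack: [11]
STORE_FAST n → n=11. Stack: []
LOAD_FAST n → push 11. Stack: [11]
RETURN_VALUE → return 11.

11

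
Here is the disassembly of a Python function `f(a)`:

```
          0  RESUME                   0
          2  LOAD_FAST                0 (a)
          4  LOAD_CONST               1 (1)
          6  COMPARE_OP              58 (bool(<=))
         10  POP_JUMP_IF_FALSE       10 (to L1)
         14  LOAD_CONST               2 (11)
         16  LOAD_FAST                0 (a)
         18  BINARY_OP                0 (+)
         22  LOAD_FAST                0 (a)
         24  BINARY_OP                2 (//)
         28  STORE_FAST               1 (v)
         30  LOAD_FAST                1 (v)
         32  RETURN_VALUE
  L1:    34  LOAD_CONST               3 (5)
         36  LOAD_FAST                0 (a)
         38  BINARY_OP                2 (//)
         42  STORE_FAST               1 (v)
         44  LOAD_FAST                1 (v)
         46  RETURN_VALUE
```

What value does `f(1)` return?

LOAD_FAST a → push 1. Stack: [1]
LOAD_CONST → push 1. Stack: [1, 1]
COMPARE_OP bool(<=) → 1 vs 1 = True. Stack: [True]
POP_JUMP_IF_FALSE → pop True; no jump. Stack: []
LOAD_CONST → push 11. Stack: [11]
LOAD_FAST a → push 1. Stack: [11, 1]
BINARY_OP + → 11 + 1 = 12. Stack: [12]
LOAD_FAST a → push 1. Stack: [12, 1]
BINARY_OP // → 12 // 1 = 12. Stack: [12]
STORE_FAST v → v=12. Stack: []
LOAD_FAST v → push 12. Stack: [12]
RETURN_VALUE → return 12.

12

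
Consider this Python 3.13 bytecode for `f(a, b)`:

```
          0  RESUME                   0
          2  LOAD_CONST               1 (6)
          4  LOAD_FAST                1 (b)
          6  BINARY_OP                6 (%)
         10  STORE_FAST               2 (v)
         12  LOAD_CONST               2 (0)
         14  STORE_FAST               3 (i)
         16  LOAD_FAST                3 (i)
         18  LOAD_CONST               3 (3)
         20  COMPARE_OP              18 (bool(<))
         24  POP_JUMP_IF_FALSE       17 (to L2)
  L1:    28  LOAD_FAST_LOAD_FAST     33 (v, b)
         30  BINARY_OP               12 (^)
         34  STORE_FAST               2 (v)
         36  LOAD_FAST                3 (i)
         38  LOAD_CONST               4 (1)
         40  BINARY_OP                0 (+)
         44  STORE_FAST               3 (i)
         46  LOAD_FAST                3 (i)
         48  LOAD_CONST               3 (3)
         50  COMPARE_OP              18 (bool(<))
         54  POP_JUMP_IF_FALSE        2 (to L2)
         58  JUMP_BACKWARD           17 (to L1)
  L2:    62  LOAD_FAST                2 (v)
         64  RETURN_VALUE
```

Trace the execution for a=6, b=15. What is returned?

LOAD_CONST → push 6. Stack: [6]
LOAD_FAST b → push 15. Stack: [6, 15]
BINARY_OP % → 6 % 15 = 6. Stack: [6]
STORE_FAST v → v=6. Stack: []
LOAD_CONST → push 0. Stack: [0]
STORE_FAST i → i=0. Stack: []
LOAD_FAST i → push 0. Stack: [0]
LOAD_CONST → push 3. Stack: [0, 3]
COMPARE_OP bool(<) → 0 vs 3 = True. Stack: [True]
POP_JUMP_IF_FALSE → pop True; no jump. Stack: []
LOAD_FAST_LOAD_FAST v,b → push 6,15. Stack: [6, 15]
BINARY_OP ^ → 6 ^ 15 = 9. Stack: [9]
STORE_FAST v → v=9. Stack: []
LOAD_FAST i → push 0. Stack: [0]
LOAD_CONST → push 1. Stack: [0, 1]
BINARY_OP + → 0 + 1 = 1. Stack: [1]
STORE_FAST i → i=1. Stack: []
LOAD_FAST i → push 1. Stack: [1]
LOAD_CONST → push 3. Stack: [1, 3]
COMPARE_OP bool(<) → 1 vs 3 = True. Stack: [True]
POP_JUMP_IF_FALSE → pop True; no jump. Stack: []
LOAD_FAST_LOAD_FAST v,b → push 9,15. Stack: [9, 15]
BINARY_OP ^ → 9 ^ 15 = 6. Stack: [6]
STORE_FAST v → v=6. Stack: []
LOAD_FAST i → push 1. Stack: [1]
LOAD_CONST → push 1. Stack: [1, 1]
BINARY_OP + → 1 + 1 = 2. Stack: [2]
STORE_FAST i → i=2. Stack: []
LOAD_FAST i → push 2. Stack: [2]
LOAD_CONST → push 3. Stack: [2, 3]
COMPARE_OP bool(<) → 2 vs 3 = True. Stack: [True]
POP_JUMP_IF_FALSE → pop True; no jump. Stack: []
LOAD_FAST_LOAD_FAST v,b → push 6,15. Stack: [6, 15]
BINARY_OP ^ → 6 ^ 15 = 9. Stack: [9]
STORE_FAST v → v=9. Stack: []
LOAD_FAST i → push 2. Stack: [2]
LOAD_CONST → push 1. Stack: [2, 1]
BINARY_OP + → 2 + 1 = 3. Stack: [3]
STORE_FAST i → i=3. Stack: []
LOAD_FAST i → push 3. Stack: [3]
LOAD_CONST → push 3. Stack: [3, 3]
COMPARE_OP bool(<) → 3 vs 3 = False. Stack: [False]
POP_JUMP_IF_FALSE → pop False; jump. Stack: []
LOAD_FAST v → push 9. Stack: [9]
RETURN_VALUE → return 9.

9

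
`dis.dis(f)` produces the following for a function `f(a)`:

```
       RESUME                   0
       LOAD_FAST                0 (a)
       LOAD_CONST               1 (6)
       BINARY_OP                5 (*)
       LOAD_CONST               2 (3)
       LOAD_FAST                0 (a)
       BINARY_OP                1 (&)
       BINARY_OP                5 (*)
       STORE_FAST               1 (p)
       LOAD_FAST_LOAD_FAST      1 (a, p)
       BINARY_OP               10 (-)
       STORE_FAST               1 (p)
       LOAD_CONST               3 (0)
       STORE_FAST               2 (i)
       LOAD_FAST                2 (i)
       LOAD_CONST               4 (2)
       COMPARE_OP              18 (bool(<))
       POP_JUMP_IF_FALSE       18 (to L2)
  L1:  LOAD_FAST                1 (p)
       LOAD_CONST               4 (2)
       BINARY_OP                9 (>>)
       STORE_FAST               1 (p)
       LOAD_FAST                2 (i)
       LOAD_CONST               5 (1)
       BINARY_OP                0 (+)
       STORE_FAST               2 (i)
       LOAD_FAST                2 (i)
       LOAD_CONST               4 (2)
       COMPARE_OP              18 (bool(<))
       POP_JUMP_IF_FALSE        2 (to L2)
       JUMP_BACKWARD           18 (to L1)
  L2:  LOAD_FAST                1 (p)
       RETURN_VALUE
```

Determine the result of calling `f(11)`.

LOAD_FAST a → push 11. Stack: [11]
LOAD_CONST → push 6. Stack: [11, 6]
BINARY_OP * → 11 * 6 = 66. Stack: [66]
LOAD_CONST → push 3. Stack: [66, 3]
LOAD_FAST a → push 11. Stack: [66, 3, 11]
BINARY_OP & → 3 & 11 = 3. Stack: [66, 3]
BINARY_OP * → 66 * 3 = 198. Stack: [198]
STORE_FAST p → p=198. Stack: []
LOAD_FAST_LOAD_FAST a,p → push 11,198. Stack: [11, 198]
BINARY_OP - → 11 - 198 = -187. Stack: [-187]
STORE_FAST p → p=-187. Stack: []
LOAD_CONST → push 0. Stack: [0]
STORE_FAST i → i=0. Stack: []
LOAD_FAST i → push 0. Stack: [0]
LOAD_CONST → push 2. Stack: [0, 2]
COMPARE_OP bool(<) → 0 vs 2 = True. Stack: [True]
POP_JUMP_IF_FALSE → pop True; no jump. Stack: []
LOAD_FAST p → push -187. Stack: [-187]
LOAD_CONST → push 2. Stack: [-187, 2]
BINARY_OP >> → -187 >> 2 = -47. Stack: [-47]
STORE_FAST p → p=-47. Stack: []
LOAD_FAST i → push 0. Stack: [0]
LOAD_CONST → push 1. Stack: [0, 1]
BINARY_OP + → 0 + 1 = 1. Stack: [1]
STORE_FAST i → i=1. Stack: []
LOAD_FAST i → push 1. Stack: [1]
LOAD_CONST → push 2. Stack: [1, 2]
COMPARE_OP bool(<) → 1 vs 2 = True. Stack: [True]
POP_JUMP_IF_FALSE → pop True; no jump. Stack: []
LOAD_FAST p → push -47. Stack: [-47]
LOAD_CONST → push 2. Stack: [-47, 2]
BINARY_OP >> → -47 >> 2 = -12. Stack: [-12]
STORE_FAST p → p=-12. Stack: []
LOAD_FAST i → push 1. Stack: [1]
LOAD_CONST → push 1. Stack: [1, 1]
BINARY_OP + → 1 + 1 = 2. Stack: [2]
STORE_FAST i → i=2. Stack: []
LOAD_FAST i → push 2. Stack: [2]
LOAD_CONST → push 2. Stack: [2, 2]
COMPARE_OP bool(<) → 2 vs 2 = False. Stack: [False]
POP_JUMP_IF_FALSE → pop False; jump. Stack: []
LOAD_FAST p → push -12. Stack: [-12]
RETURN_VALUE → return -12.

-12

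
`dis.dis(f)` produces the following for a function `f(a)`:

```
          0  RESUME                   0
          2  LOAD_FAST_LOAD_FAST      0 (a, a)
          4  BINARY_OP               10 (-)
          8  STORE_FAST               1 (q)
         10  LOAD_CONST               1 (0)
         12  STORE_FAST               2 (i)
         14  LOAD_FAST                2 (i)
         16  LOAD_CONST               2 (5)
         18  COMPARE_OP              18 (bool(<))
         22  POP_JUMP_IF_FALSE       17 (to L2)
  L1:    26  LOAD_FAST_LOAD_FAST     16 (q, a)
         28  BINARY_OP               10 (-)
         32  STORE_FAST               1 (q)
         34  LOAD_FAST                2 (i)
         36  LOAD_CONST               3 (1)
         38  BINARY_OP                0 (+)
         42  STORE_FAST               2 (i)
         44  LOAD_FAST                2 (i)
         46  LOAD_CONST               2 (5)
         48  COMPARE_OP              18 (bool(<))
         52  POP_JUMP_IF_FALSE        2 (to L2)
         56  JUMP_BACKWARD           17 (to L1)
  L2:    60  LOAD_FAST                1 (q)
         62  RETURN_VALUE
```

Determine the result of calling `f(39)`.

-195

LOAD_FAST_LOAD_FAST a,a → push 39,39
BINARY_OP - → 39 - 39 = 0
STORE_FAST q → q=0
LOAD_CONST → push 0
STORE_FAST i → i=0
LOAD_FAST i → push 0
LOAD_CONST → push 5
COMPARE_OP bool(<) → 0 vs 5 = True
POP_JUMP_IF_FALSE → pop True; no jump
LOAD_FAST_LOAD_FAST q,a → push 0,39
BINARY_OP - → 0 - 39 = -39
STORE_FAST q → q=-39
LOAD_FAST i → push 0
LOAD_CONST → push 1
BINARY_OP + → 0 + 1 = 1
STORE_FAST i → i=1
LOAD_FAST i → push 1
LOAD_CONST → push 5
COMPARE_OP bool(<) → 1 vs 5 = True
POP_JUMP_IF_FALSE → pop True; no jump
LOAD_FAST_LOAD_FAST q,a → push -39,39
BINARY_OP - → -39 - 39 = -78
STORE_FAST q → q=-78
LOAD_FAST i → push 1
LOAD_CONST → push 1
BINARY_OP + → 1 + 1 = 2
STORE_FAST i → i=2
LOAD_FAST i → push 2
LOAD_CONST → push 5
COMPARE_OP bool(<) → 2 vs 5 = True
POP_JUMP_IF_FALSE → pop True; no jump
LOAD_FAST_LOAD_FAST q,a → push -78,39
BINARY_OP - → -78 - 39 = -117
STORE_FAST q → q=-117
LOAD_FAST i → push 2
LOAD_CONST → push 1
BINARY_OP + → 2 + 1 = 3
STORE_FAST i → i=3
LOAD_FAST i → push 3
LOAD_CONST → push 5
COMPARE_OP bool(<) → 3 vs 5 = True
POP_JUMP_IF_FALSE → pop True; no jump
LOAD_FAST_LOAD_FAST q,a → push -117,39
BINARY_OP - → -117 - 39 = -156
STORE_FAST q → q=-156
LOAD_FAST i → push 3
LOAD_CONST → push 1
BINARY_OP + → 3 + 1 = 4
STORE_FAST i → i=4
LOAD_FAST i → push 4
LOAD_CONST → push 5
COMPARE_OP bool(<) → 4 vs 5 = True
POP_JUMP_IF_FALSE → pop True; no jump
LOAD_FAST_LOAD_FAST q,a → push -156,39
BINARY_OP - → -156 - 39 = -195
STORE_FAST q → q=-195
LOAD_FAST i → push 4
LOAD_CONST → push 1
BINARY_OP + → 4 + 1 = 5
STORE_FAST i → i=5
LOAD_FAST i → push 5
LOAD_CONST → push 5
COMPARE_OP bool(<) → 5 vs 5 = False
POP_JUMP_IF_FALSE → pop False; jump
LOAD_FAST q → push -195
RETURN_VALUE → return -195.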